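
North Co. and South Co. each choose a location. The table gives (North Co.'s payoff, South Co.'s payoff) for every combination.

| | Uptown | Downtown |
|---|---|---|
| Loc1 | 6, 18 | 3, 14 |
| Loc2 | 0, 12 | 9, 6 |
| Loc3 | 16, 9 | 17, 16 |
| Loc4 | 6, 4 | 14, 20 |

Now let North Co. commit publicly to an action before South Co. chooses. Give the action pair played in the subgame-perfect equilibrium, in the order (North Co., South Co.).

(Loc3, Downtown)

South Co. best-responds to each possible North Co. move:
- Loc1: BR = Uptown, leader payoff 6.
- Loc2: BR = Uptown, leader payoff 0.
- Loc3: BR = Downtown, leader payoff 17.
- Loc4: BR = Downtown, leader payoff 14.
Among 6, 0, 17, 14, the best is 17 at Loc3. Subgame-perfect outcome: (Loc3, Downtown) with payoffs (17, 16).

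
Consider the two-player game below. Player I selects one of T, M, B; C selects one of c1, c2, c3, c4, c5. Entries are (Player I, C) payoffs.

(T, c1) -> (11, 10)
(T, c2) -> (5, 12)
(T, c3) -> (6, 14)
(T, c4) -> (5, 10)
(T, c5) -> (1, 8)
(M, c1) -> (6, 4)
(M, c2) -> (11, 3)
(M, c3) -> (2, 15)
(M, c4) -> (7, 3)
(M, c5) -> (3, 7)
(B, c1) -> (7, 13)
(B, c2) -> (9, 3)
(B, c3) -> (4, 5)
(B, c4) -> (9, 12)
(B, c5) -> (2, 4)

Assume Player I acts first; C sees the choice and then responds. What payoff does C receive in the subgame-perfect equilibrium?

13

Backward induction with Player I moving first.
- T: BR = c3, leader payoff 6.
- M: BR = c3, leader payoff 2.
- B: BR = c1, leader payoff 7.
Maximizing over 6, 2, 7, Player I chooses B. Subgame-perfect outcome: (B, c1) with payoffs (7, 13).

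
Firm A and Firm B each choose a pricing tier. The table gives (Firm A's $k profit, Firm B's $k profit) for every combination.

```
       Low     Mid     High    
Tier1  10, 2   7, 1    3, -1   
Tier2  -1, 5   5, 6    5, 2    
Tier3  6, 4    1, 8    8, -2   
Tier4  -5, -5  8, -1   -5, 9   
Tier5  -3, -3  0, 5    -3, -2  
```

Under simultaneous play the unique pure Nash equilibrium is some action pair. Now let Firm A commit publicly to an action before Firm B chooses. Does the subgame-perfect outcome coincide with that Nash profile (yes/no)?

yes

Work backward from Firm B's decision.
- Tier1: Firm B compares 2, 1, -1 and picks Low; Firm A would get 10.
- Tier2: Firm B compares 5, 6, 2 and picks Mid; Firm A would get 5.
- Tier3: Firm B compares 4, 8, -2 and picks Mid; Firm A would get 1.
- Tier4: Firm B compares -5, -1, 9 and picks High; Firm A would get -5.
- Tier5: Firm B compares -3, 5, -2 and picks Mid; Firm A would get 0.
Among 10, 5, 1, -5, 0, the best is 10 at Tier1. Subgame-perfect outcome: (Tier1, Low) with payoffs (10, 2).
For the simultaneous game, intersect best replies.
Firm A's best replies: Low→Tier1; Mid→Tier4; High→Tier3.
Firm B's best replies: Tier1→Low; Tier2→Mid; Tier3→Mid; Tier4→High; Tier5→Mid.
The unique mutual best reply is (Tier1, Low), giving (10, 2).
Sequential outcome (Tier1, Low) coincides with the Nash profile (Tier1, Low).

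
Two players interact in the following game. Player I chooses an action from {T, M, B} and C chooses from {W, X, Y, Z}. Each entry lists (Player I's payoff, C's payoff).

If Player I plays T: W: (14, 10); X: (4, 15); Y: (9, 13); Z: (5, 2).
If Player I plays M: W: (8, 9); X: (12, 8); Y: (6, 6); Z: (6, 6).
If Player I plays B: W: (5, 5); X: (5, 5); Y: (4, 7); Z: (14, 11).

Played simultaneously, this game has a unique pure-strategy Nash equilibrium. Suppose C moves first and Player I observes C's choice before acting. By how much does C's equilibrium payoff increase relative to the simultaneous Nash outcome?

Backward induction with C moving first.
- W → Player I plays T (best of 14, 8, 5); C gets 10.
- X → Player I plays M (best of 4, 12, 5); C gets 8.
- Y → Player I plays T (best of 9, 6, 4); C gets 13.
- Z → Player I plays B (best of 5, 6, 14); C gets 11.
Maximizing over 10, 8, 13, 11, C chooses Y. Subgame-perfect outcome: (T, Y) with payoffs (9, 13).
Now find the simultaneous Nash equilibrium.
Player I's best replies: W→T; X→M; Y→T; Z→B.
C's best replies: T→X; M→W; B→Z.
Only (B, Z) has each player best-responding; Nash payoffs (14, 11).
C's commitment gain: 13 − 11 = 2.

2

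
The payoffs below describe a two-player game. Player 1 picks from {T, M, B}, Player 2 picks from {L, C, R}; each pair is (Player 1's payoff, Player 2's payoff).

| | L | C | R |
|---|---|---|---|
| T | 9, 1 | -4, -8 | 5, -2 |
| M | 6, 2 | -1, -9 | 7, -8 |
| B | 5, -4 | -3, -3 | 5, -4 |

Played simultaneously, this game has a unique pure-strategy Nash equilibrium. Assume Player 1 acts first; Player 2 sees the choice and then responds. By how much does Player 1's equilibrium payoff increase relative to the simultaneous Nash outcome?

0

Work backward from Player 2's decision.
- T → Player 2 plays L (best of 1, -8, -2); Player 1 gets 9.
- M → Player 2 plays L (best of 2, -9, -8); Player 1 gets 6.
- B → Player 2 plays C (best of -4, -3, -4); Player 1 gets -3.
Player 1's induced payoffs are 9, 6, -3, so Player 1 commits to T. Subgame-perfect outcome: (T, L) with payoffs (9, 1).
For the simultaneous game, intersect best replies.
Player 1's best replies: L→T; C→M; R→M.
Player 2's best replies: T→L; M→L; B→C.
Only (T, L) has each player best-responding; Nash payoffs (9, 1).
Player 1's commitment gain: 9 − 9 = 0.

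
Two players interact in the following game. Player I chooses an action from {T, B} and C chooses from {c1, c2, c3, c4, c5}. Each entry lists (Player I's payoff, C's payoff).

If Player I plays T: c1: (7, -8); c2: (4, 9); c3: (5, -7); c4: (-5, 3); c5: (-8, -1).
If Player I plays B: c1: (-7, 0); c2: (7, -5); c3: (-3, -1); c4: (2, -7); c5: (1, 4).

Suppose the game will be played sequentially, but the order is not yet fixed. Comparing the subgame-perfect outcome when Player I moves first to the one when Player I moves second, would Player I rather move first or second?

If Player I leads: C's best replies are T→c2, B→c5; Player I's induced payoffs 4, 1; outcome (T, c2), payoffs (4, 9).
If C leads: Player I's best replies are c1→T, c2→B, c3→T, c4→B, c5→B; C's induced payoffs -8, -5, -7, -7, 4; outcome (B, c5), payoffs (1, 4).
Player I gets 4 moving first and 1 moving second, so Player I prefers to move first.

first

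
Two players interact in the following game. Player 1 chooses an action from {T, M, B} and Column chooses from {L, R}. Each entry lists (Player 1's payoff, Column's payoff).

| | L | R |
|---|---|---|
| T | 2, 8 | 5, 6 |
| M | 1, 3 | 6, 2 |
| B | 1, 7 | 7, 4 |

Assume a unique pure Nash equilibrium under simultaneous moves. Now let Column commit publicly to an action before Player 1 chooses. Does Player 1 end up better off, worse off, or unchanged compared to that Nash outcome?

unchanged

Work backward from Player 1's decision.
- L → Player 1 plays T (best of 2, 1, 1); Column gets 8.
- R → Player 1 plays B (best of 5, 6, 7); Column gets 4.
Column's induced payoffs are 8, 4, so Column commits to L. Subgame-perfect outcome: (T, L) with payoffs (2, 8).
Under simultaneous play:
Player 1's best replies: L→T; R→B.
Column's best replies: T→L; M→L; B→L.
The unique mutual best reply is (T, L), giving (2, 8).
Player 1 earns 2 sequentially versus 2 at the Nash outcome: unchanged.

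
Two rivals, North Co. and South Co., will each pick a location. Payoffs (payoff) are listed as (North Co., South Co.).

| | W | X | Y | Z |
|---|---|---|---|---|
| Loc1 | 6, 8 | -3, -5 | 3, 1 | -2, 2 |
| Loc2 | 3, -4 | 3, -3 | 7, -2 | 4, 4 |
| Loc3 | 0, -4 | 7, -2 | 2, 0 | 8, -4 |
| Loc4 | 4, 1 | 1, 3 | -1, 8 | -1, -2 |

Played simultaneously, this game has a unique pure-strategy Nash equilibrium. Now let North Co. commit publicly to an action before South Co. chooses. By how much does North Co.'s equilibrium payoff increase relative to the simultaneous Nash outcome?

Solve by backward induction (North Co. leads).
- Loc1: South Co. compares 8, -5, 1, 2 and picks W; North Co. would get 6.
- Loc2: South Co. compares -4, -3, -2, 4 and picks Z; North Co. would get 4.
- Loc3: South Co. compares -4, -2, 0, -4 and picks Y; North Co. would get 2.
- Loc4: South Co. compares 1, 3, 8, -2 and picks Y; North Co. would get -1.
Among 6, 4, 2, -1, the best is 6 at Loc1. Subgame-perfect outcome: (Loc1, W) with payoffs (6, 8).
For the simultaneous game, intersect best replies.
North Co.'s best replies: W→Loc1; X→Loc3; Y→Loc2; Z→Loc3.
South Co.'s best replies: Loc1→W; Loc2→Z; Loc3→Y; Loc4→Y.
The unique mutual best reply is (Loc1, W), giving (6, 8).
North Co.'s commitment gain: 6 − 6 = 0.

0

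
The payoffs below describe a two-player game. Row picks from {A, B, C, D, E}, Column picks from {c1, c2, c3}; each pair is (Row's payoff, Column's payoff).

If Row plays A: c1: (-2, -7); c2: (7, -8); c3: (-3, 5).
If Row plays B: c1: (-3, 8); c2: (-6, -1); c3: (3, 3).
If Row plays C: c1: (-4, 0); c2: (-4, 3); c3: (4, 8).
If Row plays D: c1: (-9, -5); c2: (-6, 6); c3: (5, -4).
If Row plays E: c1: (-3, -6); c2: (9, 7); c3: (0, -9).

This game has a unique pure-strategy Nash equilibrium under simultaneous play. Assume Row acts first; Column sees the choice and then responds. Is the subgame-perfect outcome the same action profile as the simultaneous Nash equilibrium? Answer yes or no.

Backward induction with Row moving first.
- A: BR = c3, leader payoff -3.
- B: BR = c1, leader payoff -3.
- C: BR = c3, leader payoff 4.
- D: BR = c2, leader payoff -6.
- E: BR = c2, leader payoff 9.
Row's induced payoffs are -3, -3, 4, -6, 9, so Row commits to E. Subgame-perfect outcome: (E, c2) with payoffs (9, 7).
Under simultaneous play:
Row's best replies: c1→A; c2→E; c3→D.
Column's best replies: A→c3; B→c1; C→c3; D→c2; E→c2.
The unique mutual best reply is (E, c2), giving (9, 7).
Sequential outcome (E, c2) coincides with the Nash profile (E, c2).

yes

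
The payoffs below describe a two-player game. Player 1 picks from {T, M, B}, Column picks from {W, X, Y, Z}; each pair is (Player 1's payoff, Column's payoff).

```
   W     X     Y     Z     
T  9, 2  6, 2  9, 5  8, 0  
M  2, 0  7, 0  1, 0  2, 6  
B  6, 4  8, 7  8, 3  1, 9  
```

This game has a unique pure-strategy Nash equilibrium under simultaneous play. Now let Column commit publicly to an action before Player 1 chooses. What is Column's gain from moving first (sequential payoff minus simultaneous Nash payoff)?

2

Player 1 best-responds to each possible Column move:
- W: BR = T, leader payoff 2.
- X: BR = B, leader payoff 7.
- Y: BR = T, leader payoff 5.
- Z: BR = T, leader payoff 0.
Column's induced payoffs are 2, 7, 5, 0, so Column commits to X. Subgame-perfect outcome: (B, X) with payoffs (8, 7).
For the simultaneous game, intersect best replies.
Player 1's best replies: W→T; X→B; Y→T; Z→T.
Column's best replies: T→Y; M→Z; B→Z.
Only (T, Y) has each player best-responding; Nash payoffs (9, 5).
Column's commitment gain: 7 − 5 = 2.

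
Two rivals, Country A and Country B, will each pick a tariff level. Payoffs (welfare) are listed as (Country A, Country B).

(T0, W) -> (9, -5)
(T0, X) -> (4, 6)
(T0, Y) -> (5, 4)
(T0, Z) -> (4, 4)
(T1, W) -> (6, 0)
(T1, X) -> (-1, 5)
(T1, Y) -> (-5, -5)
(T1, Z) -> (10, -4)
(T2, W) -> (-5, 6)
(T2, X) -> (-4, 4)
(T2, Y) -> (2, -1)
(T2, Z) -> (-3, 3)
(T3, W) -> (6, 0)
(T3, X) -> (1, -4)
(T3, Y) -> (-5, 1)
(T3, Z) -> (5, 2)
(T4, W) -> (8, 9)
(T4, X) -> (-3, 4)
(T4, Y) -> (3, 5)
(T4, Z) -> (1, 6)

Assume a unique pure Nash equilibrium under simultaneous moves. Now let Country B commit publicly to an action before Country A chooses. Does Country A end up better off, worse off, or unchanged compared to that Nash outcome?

Work backward from Country A's decision.
- W → Country A plays T0 (best of 9, 6, -5, 6, 8); Country B gets -5.
- X → Country A plays T0 (best of 4, -1, -4, 1, -3); Country B gets 6.
- Y → Country A plays T0 (best of 5, -5, 2, -5, 3); Country B gets 4.
- Z → Country A plays T1 (best of 4, 10, -3, 5, 1); Country B gets -4.
Among -5, 6, 4, -4, the best is 6 at X. Subgame-perfect outcome: (T0, X) with payoffs (4, 6).
Now find the simultaneous Nash equilibrium.
Country A's best replies: W→T0; X→T0; Y→T0; Z→T1.
Country B's best replies: T0→X; T1→X; T2→W; T3→Z; T4→W.
The unique mutual best reply is (T0, X), giving (4, 6).
Country A earns 4 sequentially versus 4 at the Nash outcome: unchanged.

unchanged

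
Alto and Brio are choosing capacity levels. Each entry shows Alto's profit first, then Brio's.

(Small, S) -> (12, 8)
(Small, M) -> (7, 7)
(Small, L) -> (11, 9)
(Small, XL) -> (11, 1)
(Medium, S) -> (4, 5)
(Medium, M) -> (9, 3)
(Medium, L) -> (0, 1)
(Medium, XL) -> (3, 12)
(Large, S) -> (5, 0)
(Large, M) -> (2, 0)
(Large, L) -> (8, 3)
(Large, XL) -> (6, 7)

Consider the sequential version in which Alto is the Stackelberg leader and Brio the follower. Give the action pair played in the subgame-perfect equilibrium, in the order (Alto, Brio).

Backward induction with Alto moving first.
- Small: Brio compares 8, 7, 9, 1 and picks L; Alto would get 11.
- Medium: Brio compares 5, 3, 1, 12 and picks XL; Alto would get 3.
- Large: Brio compares 0, 0, 3, 7 and picks XL; Alto would get 6.
Alto's induced payoffs are 11, 3, 6, so Alto commits to Small. Subgame-perfect outcome: (Small, L) with payoffs (11, 9).

(Small, L)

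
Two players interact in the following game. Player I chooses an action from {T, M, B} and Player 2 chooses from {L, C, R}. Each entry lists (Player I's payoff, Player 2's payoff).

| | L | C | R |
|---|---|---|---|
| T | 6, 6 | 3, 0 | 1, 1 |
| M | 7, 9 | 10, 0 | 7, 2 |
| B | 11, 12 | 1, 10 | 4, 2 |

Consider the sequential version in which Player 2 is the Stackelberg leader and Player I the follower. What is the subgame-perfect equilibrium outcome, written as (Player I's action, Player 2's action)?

(B, L)

Backward induction with Player 2 moving first.
- L: Player I compares 6, 7, 11 and picks B; Player 2 would get 12.
- C: Player I compares 3, 10, 1 and picks M; Player 2 would get 0.
- R: Player I compares 1, 7, 4 and picks M; Player 2 would get 2.
Maximizing over 12, 0, 2, Player 2 chooses L. Subgame-perfect outcome: (B, L) with payoffs (11, 12).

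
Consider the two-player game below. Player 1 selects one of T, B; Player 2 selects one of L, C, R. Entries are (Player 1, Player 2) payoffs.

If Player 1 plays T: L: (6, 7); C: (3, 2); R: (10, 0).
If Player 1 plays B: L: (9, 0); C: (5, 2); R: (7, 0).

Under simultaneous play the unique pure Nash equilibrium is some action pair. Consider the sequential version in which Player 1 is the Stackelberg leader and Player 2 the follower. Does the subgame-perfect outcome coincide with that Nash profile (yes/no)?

Work backward from Player 2's decision.
- T: Player 2 compares 7, 2, 0 and picks L; Player 1 would get 6.
- B: Player 2 compares 0, 2, 0 and picks C; Player 1 would get 5.
Maximizing over 6, 5, Player 1 chooses T. Subgame-perfect outcome: (T, L) with payoffs (6, 7).
Now find the simultaneous Nash equilibrium.
Player 1's best replies: L→B; C→B; R→T.
Player 2's best replies: T→L; B→C.
Only (B, C) has each player best-responding; Nash payoffs (5, 2).
Sequential outcome (T, L) differs from the Nash profile (B, C).

no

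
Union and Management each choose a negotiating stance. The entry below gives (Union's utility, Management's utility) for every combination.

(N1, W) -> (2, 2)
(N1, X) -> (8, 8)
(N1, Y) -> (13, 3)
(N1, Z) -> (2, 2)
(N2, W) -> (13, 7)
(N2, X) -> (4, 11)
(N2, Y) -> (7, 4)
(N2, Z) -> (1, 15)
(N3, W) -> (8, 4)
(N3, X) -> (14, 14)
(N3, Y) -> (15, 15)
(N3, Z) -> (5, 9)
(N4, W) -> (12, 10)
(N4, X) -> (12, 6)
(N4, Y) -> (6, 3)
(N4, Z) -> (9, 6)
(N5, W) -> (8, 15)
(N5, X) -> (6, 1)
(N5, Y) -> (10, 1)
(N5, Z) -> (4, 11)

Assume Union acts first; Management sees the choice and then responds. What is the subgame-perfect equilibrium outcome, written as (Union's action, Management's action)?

Backward induction with Union moving first.
- N1: BR = X, leader payoff 8.
- N2: BR = Z, leader payoff 1.
- N3: BR = Y, leader payoff 15.
- N4: BR = W, leader payoff 12.
- N5: BR = W, leader payoff 8.
Among 8, 1, 15, 12, 8, the best is 15 at N3. Subgame-perfect outcome: (N3, Y) with payoffs (15, 15).

(N3, Y)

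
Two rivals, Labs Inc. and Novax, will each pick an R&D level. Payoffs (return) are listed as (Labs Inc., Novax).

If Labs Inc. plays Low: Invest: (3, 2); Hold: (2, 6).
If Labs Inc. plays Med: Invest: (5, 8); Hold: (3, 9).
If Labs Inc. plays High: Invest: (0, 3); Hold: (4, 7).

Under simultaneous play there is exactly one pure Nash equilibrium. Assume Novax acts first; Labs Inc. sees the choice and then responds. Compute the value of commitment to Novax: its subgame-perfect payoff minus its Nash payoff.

Labs Inc. best-responds to each possible Novax move:
- Invest: Labs Inc. compares 3, 5, 0 and picks Med; Novax would get 8.
- Hold: Labs Inc. compares 2, 3, 4 and picks High; Novax would get 7.
Among 8, 7, the best is 8 at Invest. Subgame-perfect outcome: (Med, Invest) with payoffs (5, 8).
Now find the simultaneous Nash equilibrium.
Labs Inc.'s best replies: Invest→Med; Hold→High.
Novax's best replies: Low→Hold; Med→Hold; High→Hold.
Only (High, Hold) has each player best-responding; Nash payoffs (4, 7).
Novax's commitment gain: 8 − 7 = 1.

1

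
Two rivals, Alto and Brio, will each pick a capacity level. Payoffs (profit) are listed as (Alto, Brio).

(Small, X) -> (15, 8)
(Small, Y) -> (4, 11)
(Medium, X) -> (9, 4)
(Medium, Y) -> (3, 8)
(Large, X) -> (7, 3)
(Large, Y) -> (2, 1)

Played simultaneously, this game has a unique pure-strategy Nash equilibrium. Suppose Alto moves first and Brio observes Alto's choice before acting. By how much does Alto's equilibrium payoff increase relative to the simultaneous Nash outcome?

3

Brio best-responds to each possible Alto move:
- Small: BR = Y, leader payoff 4.
- Medium: BR = Y, leader payoff 3.
- Large: BR = X, leader payoff 7.
Maximizing over 4, 3, 7, Alto chooses Large. Subgame-perfect outcome: (Large, X) with payoffs (7, 3).
Now find the simultaneous Nash equilibrium.
Alto's best replies: X→Small; Y→Small.
Brio's best replies: Small→Y; Medium→Y; Large→X.
The unique mutual best reply is (Small, Y), giving (4, 11).
Alto's commitment gain: 7 − 4 = 3.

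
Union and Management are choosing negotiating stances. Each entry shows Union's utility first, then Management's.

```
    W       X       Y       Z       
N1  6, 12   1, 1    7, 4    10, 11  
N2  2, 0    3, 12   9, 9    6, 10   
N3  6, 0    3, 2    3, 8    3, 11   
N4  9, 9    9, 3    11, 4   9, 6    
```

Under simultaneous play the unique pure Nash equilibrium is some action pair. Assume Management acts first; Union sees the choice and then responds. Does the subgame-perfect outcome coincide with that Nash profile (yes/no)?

no

Union best-responds to each possible Management move:
- W: BR = N4, leader payoff 9.
- X: BR = N4, leader payoff 3.
- Y: BR = N4, leader payoff 4.
- Z: BR = N1, leader payoff 11.
Maximizing over 9, 3, 4, 11, Management chooses Z. Subgame-perfect outcome: (N1, Z) with payoffs (10, 11).
Under simultaneous play:
Union's best replies: W→N4; X→N4; Y→N4; Z→N1.
Management's best replies: N1→W; N2→X; N3→Z; N4→W.
Only (N4, W) has each player best-responding; Nash payoffs (9, 9).
Sequential outcome (N1, Z) differs from the Nash profile (N4, W).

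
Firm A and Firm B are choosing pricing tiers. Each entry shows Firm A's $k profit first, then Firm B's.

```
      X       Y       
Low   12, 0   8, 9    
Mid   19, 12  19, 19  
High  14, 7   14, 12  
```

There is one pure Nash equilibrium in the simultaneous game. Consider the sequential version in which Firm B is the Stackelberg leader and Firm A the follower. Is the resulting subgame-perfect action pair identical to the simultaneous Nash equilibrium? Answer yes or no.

Solve by backward induction (Firm B leads).
- X: Firm A compares 12, 19, 14 and picks Mid; Firm B would get 12.
- Y: Firm A compares 8, 19, 14 and picks Mid; Firm B would get 19.
Among 12, 19, the best is 19 at Y. Subgame-perfect outcome: (Mid, Y) with payoffs (19, 19).
Under simultaneous play:
Firm A's best replies: X→Mid; Y→Mid.
Firm B's best replies: Low→Y; Mid→Y; High→Y.
The unique mutual best reply is (Mid, Y), giving (19, 19).
Sequential outcome (Mid, Y) coincides with the Nash profile (Mid, Y).

yes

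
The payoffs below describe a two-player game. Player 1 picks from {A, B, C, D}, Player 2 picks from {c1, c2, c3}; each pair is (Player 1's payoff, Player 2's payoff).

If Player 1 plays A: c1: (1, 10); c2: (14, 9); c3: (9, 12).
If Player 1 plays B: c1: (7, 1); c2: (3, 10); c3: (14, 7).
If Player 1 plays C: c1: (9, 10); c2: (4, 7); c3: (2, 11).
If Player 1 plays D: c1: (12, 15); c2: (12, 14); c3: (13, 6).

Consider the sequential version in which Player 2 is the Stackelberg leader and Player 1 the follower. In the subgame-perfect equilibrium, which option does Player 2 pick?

Player 1 best-responds to each possible Player 2 move:
- c1: Player 1 compares 1, 7, 9, 12 and picks D; Player 2 would get 15.
- c2: Player 1 compares 14, 3, 4, 12 and picks A; Player 2 would get 9.
- c3: Player 1 compares 9, 14, 2, 13 and picks B; Player 2 would get 7.
Player 2's induced payoffs are 15, 9, 7, so Player 2 commits to c1. Subgame-perfect outcome: (D, c1) with payoffs (12, 15).

c1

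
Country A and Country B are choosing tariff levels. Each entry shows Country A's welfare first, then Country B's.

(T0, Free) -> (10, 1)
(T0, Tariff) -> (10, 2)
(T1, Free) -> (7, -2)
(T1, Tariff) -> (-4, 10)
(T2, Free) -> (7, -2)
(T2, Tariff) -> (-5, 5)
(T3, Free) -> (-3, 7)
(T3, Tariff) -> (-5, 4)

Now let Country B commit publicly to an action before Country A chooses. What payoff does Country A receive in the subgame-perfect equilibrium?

10

Country A best-responds to each possible Country B move:
- Free → Country A plays T0 (best of 10, 7, 7, -3); Country B gets 1.
- Tariff → Country A plays T0 (best of 10, -4, -5, -5); Country B gets 2.
Maximizing over 1, 2, Country B chooses Tariff. Subgame-perfect outcome: (T0, Tariff) with payoffs (10, 2).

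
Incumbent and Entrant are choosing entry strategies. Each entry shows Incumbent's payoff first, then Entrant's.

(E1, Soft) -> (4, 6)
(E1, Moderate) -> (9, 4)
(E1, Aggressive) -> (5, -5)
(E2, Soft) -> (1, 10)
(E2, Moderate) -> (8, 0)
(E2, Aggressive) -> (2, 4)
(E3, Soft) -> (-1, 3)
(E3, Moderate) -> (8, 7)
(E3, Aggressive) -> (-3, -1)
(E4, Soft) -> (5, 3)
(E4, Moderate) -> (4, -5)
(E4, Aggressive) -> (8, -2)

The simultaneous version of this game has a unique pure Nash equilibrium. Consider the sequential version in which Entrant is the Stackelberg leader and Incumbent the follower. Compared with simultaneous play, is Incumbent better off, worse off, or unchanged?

Solve by backward induction (Entrant leads).
- Soft → Incumbent plays E4 (best of 4, 1, -1, 5); Entrant gets 3.
- Moderate → Incumbent plays E1 (best of 9, 8, 8, 4); Entrant gets 4.
- Aggressive → Incumbent plays E4 (best of 5, 2, -3, 8); Entrant gets -2.
Maximizing over 3, 4, -2, Entrant chooses Moderate. Subgame-perfect outcome: (E1, Moderate) with payoffs (9, 4).
Under simultaneous play:
Incumbent's best replies: Soft→E4; Moderate→E1; Aggressive→E4.
Entrant's best replies: E1→Soft; E2→Soft; E3→Moderate; E4→Soft.
The unique mutual best reply is (E4, Soft), giving (5, 3).
Incumbent earns 9 sequentially versus 5 at the Nash outcome: better off.

better off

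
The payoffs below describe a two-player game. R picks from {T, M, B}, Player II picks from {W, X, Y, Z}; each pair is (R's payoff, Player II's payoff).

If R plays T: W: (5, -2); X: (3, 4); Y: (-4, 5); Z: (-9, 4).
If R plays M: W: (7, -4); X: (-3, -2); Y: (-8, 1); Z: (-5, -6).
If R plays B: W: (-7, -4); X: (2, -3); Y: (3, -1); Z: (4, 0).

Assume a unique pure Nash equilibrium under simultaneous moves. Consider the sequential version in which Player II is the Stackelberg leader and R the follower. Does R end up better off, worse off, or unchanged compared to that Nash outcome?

worse off

R best-responds to each possible Player II move:
- W → R plays M (best of 5, 7, -7); Player II gets -4.
- X → R plays T (best of 3, -3, 2); Player II gets 4.
- Y → R plays B (best of -4, -8, 3); Player II gets -1.
- Z → R plays B (best of -9, -5, 4); Player II gets 0.
Among -4, 4, -1, 0, the best is 4 at X. Subgame-perfect outcome: (T, X) with payoffs (3, 4).
For the simultaneous game, intersect best replies.
R's best replies: W→M; X→T; Y→B; Z→B.
Player II's best replies: T→Y; M→Y; B→Z.
Only (B, Z) has each player best-responding; Nash payoffs (4, 0).
R earns 3 sequentially versus 4 at the Nash outcome: worse off.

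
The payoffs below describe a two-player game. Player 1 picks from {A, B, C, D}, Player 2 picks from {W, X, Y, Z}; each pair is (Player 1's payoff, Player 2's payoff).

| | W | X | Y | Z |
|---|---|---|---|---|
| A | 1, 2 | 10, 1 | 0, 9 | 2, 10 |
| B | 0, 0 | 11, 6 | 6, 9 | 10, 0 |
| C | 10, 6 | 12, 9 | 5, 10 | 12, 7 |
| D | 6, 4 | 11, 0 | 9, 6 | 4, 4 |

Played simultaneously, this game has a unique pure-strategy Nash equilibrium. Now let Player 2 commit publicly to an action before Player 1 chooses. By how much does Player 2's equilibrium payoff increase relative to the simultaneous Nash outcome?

3

Work backward from Player 1's decision.
- W → Player 1 plays C (best of 1, 0, 10, 6); Player 2 gets 6.
- X → Player 1 plays C (best of 10, 11, 12, 11); Player 2 gets 9.
- Y → Player 1 plays D (best of 0, 6, 5, 9); Player 2 gets 6.
- Z → Player 1 plays C (best of 2, 10, 12, 4); Player 2 gets 7.
Among 6, 9, 6, 7, the best is 9 at X. Subgame-perfect outcome: (C, X) with payoffs (12, 9).
Under simultaneous play:
Player 1's best replies: W→C; X→C; Y→D; Z→C.
Player 2's best replies: A→Z; B→Y; C→Y; D→Y.
Only (D, Y) has each player best-responding; Nash payoffs (9, 6).
Player 2's commitment gain: 9 − 6 = 3.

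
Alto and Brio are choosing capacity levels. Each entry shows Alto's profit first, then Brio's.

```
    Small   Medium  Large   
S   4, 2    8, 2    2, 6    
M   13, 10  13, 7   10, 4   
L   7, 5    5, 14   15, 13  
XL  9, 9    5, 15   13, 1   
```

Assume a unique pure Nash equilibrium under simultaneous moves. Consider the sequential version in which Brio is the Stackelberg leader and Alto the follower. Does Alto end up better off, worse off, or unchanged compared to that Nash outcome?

Backward induction with Brio moving first.
- Small: BR = M, leader payoff 10.
- Medium: BR = M, leader payoff 7.
- Large: BR = L, leader payoff 13.
Maximizing over 10, 7, 13, Brio chooses Large. Subgame-perfect outcome: (L, Large) with payoffs (15, 13).
Under simultaneous play:
Alto's best replies: Small→M; Medium→M; Large→L.
Brio's best replies: S→Large; M→Small; L→Medium; XL→Medium.
The unique mutual best reply is (M, Small), giving (13, 10).
Alto earns 15 sequentially versus 13 at the Nash outcome: better off.

better off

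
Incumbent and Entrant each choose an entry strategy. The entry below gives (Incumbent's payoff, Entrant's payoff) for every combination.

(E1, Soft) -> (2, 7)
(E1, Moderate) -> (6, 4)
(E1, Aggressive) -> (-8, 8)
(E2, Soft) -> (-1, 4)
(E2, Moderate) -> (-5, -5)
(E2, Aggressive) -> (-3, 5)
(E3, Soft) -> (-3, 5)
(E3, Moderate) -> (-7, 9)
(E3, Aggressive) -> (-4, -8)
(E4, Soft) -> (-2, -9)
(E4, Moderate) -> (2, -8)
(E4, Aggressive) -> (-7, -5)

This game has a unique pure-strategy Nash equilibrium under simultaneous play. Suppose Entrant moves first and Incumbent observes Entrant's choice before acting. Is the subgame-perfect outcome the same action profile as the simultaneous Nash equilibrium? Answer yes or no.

no

Backward induction with Entrant moving first.
- Soft: Incumbent compares 2, -1, -3, -2 and picks E1; Entrant would get 7.
- Moderate: Incumbent compares 6, -5, -7, 2 and picks E1; Entrant would get 4.
- Aggressive: Incumbent compares -8, -3, -4, -7 and picks E2; Entrant would get 5.
Entrant's induced payoffs are 7, 4, 5, so Entrant commits to Soft. Subgame-perfect outcome: (E1, Soft) with payoffs (2, 7).
For the simultaneous game, intersect best replies.
Incumbent's best replies: Soft→E1; Moderate→E1; Aggressive→E2.
Entrant's best replies: E1→Aggressive; E2→Aggressive; E3→Moderate; E4→Aggressive.
The unique mutual best reply is (E2, Aggressive), giving (-3, 5).
Sequential outcome (E1, Soft) differs from the Nash profile (E2, Aggressive).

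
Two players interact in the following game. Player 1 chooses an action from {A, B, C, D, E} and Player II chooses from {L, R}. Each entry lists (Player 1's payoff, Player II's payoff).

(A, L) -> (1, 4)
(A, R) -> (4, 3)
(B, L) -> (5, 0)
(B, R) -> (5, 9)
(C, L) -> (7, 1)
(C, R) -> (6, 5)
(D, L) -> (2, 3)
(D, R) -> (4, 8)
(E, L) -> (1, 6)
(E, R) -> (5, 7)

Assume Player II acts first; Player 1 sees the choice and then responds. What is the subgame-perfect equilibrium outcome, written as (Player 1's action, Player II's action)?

(C, R)

Player 1 best-responds to each possible Player II move:
- L → Player 1 plays C (best of 1, 5, 7, 2, 1); Player II gets 1.
- R → Player 1 plays C (best of 4, 5, 6, 4, 5); Player II gets 5.
Player II's induced payoffs are 1, 5, so Player II commits to R. Subgame-perfect outcome: (C, R) with payoffs (6, 5).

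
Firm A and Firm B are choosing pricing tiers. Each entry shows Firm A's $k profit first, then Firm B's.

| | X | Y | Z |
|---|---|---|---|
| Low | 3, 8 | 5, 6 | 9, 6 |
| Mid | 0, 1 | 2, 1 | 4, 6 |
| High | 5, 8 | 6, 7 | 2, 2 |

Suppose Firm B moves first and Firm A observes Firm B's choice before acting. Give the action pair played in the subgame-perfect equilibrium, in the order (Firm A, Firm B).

(High, X)

Backward induction with Firm B moving first.
- X: Firm A compares 3, 0, 5 and picks High; Firm B would get 8.
- Y: Firm A compares 5, 2, 6 and picks High; Firm B would get 7.
- Z: Firm A compares 9, 4, 2 and picks Low; Firm B would get 6.
Maximizing over 8, 7, 6, Firm B chooses X. Subgame-perfect outcome: (High, X) with payoffs (5, 8).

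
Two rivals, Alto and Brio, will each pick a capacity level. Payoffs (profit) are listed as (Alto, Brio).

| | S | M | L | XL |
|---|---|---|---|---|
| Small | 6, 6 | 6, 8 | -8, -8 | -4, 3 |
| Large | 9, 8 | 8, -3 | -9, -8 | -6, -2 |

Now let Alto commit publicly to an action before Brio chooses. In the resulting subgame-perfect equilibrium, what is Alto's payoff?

9

Solve by backward induction (Alto leads).
- Small → Brio plays M (best of 6, 8, -8, 3); Alto gets 6.
- Large → Brio plays S (best of 8, -3, -8, -2); Alto gets 9.
Maximizing over 6, 9, Alto chooses Large. Subgame-perfect outcome: (Large, S) with payoffs (9, 8).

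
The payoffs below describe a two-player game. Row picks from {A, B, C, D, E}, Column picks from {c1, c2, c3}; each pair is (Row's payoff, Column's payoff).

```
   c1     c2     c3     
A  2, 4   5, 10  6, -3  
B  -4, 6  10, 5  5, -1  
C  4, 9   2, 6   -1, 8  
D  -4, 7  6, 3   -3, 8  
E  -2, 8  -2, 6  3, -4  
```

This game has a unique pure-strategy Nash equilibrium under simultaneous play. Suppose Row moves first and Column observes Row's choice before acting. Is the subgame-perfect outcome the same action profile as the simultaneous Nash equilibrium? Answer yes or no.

Solve by backward induction (Row leads).
- A: Column compares 4, 10, -3 and picks c2; Row would get 5.
- B: Column compares 6, 5, -1 and picks c1; Row would get -4.
- C: Column compares 9, 6, 8 and picks c1; Row would get 4.
- D: Column compares 7, 3, 8 and picks c3; Row would get -3.
- E: Column compares 8, 6, -4 and picks c1; Row would get -2.
Among 5, -4, 4, -3, -2, the best is 5 at A. Subgame-perfect outcome: (A, c2) with payoffs (5, 10).
Now find the simultaneous Nash equilibrium.
Row's best replies: c1→C; c2→B; c3→A.
Column's best replies: A→c2; B→c1; C→c1; D→c3; E→c1.
Only (C, c1) has each player best-responding; Nash payoffs (4, 9).
Sequential outcome (A, c2) differs from the Nash profile (C, c1).

no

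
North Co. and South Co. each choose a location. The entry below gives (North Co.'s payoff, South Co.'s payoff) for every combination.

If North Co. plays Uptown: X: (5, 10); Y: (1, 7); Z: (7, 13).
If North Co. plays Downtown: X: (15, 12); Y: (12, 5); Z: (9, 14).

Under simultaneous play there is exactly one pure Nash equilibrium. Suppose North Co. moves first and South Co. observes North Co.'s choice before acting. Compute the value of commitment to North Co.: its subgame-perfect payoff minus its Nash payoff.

Backward induction with North Co. moving first.
- Uptown: South Co. compares 10, 7, 13 and picks Z; North Co. would get 7.
- Downtown: South Co. compares 12, 5, 14 and picks Z; North Co. would get 9.
North Co.'s induced payoffs are 7, 9, so North Co. commits to Downtown. Subgame-perfect outcome: (Downtown, Z) with payoffs (9, 14).
Now find the simultaneous Nash equilibrium.
North Co.'s best replies: X→Downtown; Y→Downtown; Z→Downtown.
South Co.'s best replies: Uptown→Z; Downtown→Z.
The unique mutual best reply is (Downtown, Z), giving (9, 14).
North Co.'s commitment gain: 9 − 9 = 0.

0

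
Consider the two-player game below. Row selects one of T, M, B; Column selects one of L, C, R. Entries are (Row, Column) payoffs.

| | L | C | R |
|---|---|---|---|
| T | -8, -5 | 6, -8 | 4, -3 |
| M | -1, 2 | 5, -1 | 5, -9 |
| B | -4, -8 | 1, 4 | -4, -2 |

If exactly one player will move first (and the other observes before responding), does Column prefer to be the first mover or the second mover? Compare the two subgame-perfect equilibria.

If Row leads: Column's best replies are T→R, M→L, B→C; Row's induced payoffs 4, -1, 1; outcome (T, R), payoffs (4, -3).
If Column leads: Row's best replies are L→M, C→T, R→M; Column's induced payoffs 2, -8, -9; outcome (M, L), payoffs (-1, 2).
Column gets 2 moving first and -3 moving second, so Column prefers to move first.

first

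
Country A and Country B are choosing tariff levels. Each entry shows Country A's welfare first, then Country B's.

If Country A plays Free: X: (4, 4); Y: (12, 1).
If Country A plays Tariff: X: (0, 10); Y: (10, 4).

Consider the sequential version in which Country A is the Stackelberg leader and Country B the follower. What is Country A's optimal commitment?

Solve by backward induction (Country A leads).
- Free → Country B plays X (best of 4, 1); Country A gets 4.
- Tariff → Country B plays X (best of 10, 4); Country A gets 0.
Among 4, 0, the best is 4 at Free. Subgame-perfect outcome: (Free, X) with payoffs (4, 4).

Free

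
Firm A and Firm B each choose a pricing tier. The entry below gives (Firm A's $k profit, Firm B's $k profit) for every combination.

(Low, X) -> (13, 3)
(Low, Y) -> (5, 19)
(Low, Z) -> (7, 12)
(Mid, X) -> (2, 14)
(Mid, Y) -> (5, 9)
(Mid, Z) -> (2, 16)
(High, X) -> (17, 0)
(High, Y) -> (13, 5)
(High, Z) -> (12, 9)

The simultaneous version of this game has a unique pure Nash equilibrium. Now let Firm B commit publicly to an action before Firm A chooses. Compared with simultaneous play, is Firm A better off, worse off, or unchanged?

Firm A best-responds to each possible Firm B move:
- X: Firm A compares 13, 2, 17 and picks High; Firm B would get 0.
- Y: Firm A compares 5, 5, 13 and picks High; Firm B would get 5.
- Z: Firm A compares 7, 2, 12 and picks High; Firm B would get 9.
Firm B's induced payoffs are 0, 5, 9, so Firm B commits to Z. Subgame-perfect outcome: (High, Z) with payoffs (12, 9).
For the simultaneous game, intersect best replies.
Firm A's best replies: X→High; Y→High; Z→High.
Firm B's best replies: Low→Y; Mid→Z; High→Z.
The unique mutual best reply is (High, Z), giving (12, 9).
Firm A earns 12 sequentially versus 12 at the Nash outcome: unchanged.

unchanged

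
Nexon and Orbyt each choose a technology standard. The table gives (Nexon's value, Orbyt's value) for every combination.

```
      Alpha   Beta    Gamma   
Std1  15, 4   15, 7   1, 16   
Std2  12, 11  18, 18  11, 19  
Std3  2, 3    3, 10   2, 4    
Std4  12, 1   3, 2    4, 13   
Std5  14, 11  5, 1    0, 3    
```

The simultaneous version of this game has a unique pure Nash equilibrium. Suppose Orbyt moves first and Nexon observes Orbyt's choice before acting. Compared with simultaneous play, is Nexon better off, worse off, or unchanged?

unchanged

Backward induction with Orbyt moving first.
- Alpha: Nexon compares 15, 12, 2, 12, 14 and picks Std1; Orbyt would get 4.
- Beta: Nexon compares 15, 18, 3, 3, 5 and picks Std2; Orbyt would get 18.
- Gamma: Nexon compares 1, 11, 2, 4, 0 and picks Std2; Orbyt would get 19.
Orbyt's induced payoffs are 4, 18, 19, so Orbyt commits to Gamma. Subgame-perfect outcome: (Std2, Gamma) with payoffs (11, 19).
For the simultaneous game, intersect best replies.
Nexon's best replies: Alpha→Std1; Beta→Std2; Gamma→Std2.
Orbyt's best replies: Std1→Gamma; Std2→Gamma; Std3→Beta; Std4→Gamma; Std5→Alpha.
Only (Std2, Gamma) has each player best-responding; Nash payoffs (11, 19).
Nexon earns 11 sequentially versus 11 at the Nash outcome: unchanged.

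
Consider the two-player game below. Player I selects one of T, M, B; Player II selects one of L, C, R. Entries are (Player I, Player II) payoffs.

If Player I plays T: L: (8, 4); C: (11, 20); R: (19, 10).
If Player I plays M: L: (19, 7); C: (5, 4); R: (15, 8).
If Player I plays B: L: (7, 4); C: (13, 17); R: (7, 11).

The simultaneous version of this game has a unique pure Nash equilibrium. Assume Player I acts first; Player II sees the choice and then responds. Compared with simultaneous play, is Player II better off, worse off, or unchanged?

worse off

Work backward from Player II's decision.
- T: BR = C, leader payoff 11.
- M: BR = R, leader payoff 15.
- B: BR = C, leader payoff 13.
Among 11, 15, 13, the best is 15 at M. Subgame-perfect outcome: (M, R) with payoffs (15, 8).
Now find the simultaneous Nash equilibrium.
Player I's best replies: L→M; C→B; R→T.
Player II's best replies: T→C; M→R; B→C.
Only (B, C) has each player best-responding; Nash payoffs (13, 17).
Player II earns 8 sequentially versus 17 at the Nash outcome: worse off.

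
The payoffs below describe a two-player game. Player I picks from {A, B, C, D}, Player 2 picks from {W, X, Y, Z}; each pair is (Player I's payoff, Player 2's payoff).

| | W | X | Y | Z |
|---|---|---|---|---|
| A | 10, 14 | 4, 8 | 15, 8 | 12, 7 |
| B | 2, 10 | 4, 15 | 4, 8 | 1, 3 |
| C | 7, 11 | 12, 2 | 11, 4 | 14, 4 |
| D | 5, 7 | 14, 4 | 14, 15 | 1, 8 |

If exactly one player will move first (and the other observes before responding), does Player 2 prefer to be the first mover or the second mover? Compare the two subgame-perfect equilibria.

second

If Player I leads: Player 2's best replies are A→W, B→X, C→W, D→Y; Player I's induced payoffs 10, 4, 7, 14; outcome (D, Y), payoffs (14, 15).
If Player 2 leads: Player I's best replies are W→A, X→D, Y→A, Z→C; Player 2's induced payoffs 14, 4, 8, 4; outcome (A, W), payoffs (10, 14).
Player 2 gets 14 moving first and 15 moving second, so Player 2 prefers to move second.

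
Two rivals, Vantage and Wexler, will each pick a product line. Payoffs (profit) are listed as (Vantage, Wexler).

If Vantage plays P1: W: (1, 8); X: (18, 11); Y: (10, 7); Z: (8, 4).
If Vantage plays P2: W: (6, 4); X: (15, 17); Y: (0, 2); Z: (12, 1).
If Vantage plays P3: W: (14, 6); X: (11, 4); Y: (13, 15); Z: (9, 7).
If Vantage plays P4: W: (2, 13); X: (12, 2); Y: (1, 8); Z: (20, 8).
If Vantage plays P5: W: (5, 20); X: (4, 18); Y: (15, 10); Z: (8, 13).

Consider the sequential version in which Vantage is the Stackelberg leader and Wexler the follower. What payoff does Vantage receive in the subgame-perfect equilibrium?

18

Backward induction with Vantage moving first.
- P1 → Wexler plays X (best of 8, 11, 7, 4); Vantage gets 18.
- P2 → Wexler plays X (best of 4, 17, 2, 1); Vantage gets 15.
- P3 → Wexler plays Y (best of 6, 4, 15, 7); Vantage gets 13.
- P4 → Wexler plays W (best of 13, 2, 8, 8); Vantage gets 2.
- P5 → Wexler plays W (best of 20, 18, 10, 13); Vantage gets 5.
Among 18, 15, 13, 2, 5, the best is 18 at P1. Subgame-perfect outcome: (P1, X) with payoffs (18, 11).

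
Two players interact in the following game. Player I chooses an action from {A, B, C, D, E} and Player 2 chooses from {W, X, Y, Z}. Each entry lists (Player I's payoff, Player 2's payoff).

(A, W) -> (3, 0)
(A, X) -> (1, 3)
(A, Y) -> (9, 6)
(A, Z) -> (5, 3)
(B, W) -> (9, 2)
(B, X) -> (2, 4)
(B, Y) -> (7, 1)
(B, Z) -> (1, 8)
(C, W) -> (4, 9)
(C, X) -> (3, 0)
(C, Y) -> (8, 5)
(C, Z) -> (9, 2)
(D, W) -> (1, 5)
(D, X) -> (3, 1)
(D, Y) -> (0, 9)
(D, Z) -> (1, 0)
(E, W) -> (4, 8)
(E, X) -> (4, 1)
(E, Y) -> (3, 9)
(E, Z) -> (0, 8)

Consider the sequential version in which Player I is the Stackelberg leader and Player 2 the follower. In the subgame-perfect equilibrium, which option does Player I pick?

Backward induction with Player I moving first.
- A: Player 2 compares 0, 3, 6, 3 and picks Y; Player I would get 9.
- B: Player 2 compares 2, 4, 1, 8 and picks Z; Player I would get 1.
- C: Player 2 compares 9, 0, 5, 2 and picks W; Player I would get 4.
- D: Player 2 compares 5, 1, 9, 0 and picks Y; Player I would get 0.
- E: Player 2 compares 8, 1, 9, 8 and picks Y; Player I would get 3.
Among 9, 1, 4, 0, 3, the best is 9 at A. Subgame-perfect outcome: (A, Y) with payoffs (9, 6).

A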